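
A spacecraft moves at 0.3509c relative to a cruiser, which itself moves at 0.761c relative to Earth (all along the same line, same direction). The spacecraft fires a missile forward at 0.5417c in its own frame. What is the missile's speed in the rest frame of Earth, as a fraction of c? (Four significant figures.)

Apply u = (u'+v)/(1+u'v) twice. Missile in the cruiser frame: (0.5417+0.3509)/(1+0.5417·0.3509) = 0.8926/1.19008253 = 0.75003c.
That velocity, transformed to the rest frame of Earth: (0.75003+0.761)/(1+0.75003·0.761) = 1.51103/1.57077283 = 0.96197c.

0.9620c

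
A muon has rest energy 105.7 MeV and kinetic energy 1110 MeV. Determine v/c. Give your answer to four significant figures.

K = (γ−1)mc², so γ = 1 + 1110/105.7 = 11.501.
Then v/c = √(1 − γ⁻²) = √(1 − 0.00756012) = √0.99243988 = 0.9962.

0.9962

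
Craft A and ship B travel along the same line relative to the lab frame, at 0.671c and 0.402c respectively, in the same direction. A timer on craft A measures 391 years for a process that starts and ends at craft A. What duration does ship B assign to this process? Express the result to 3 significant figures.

Speed of craft A in ship B's frame: u = (v_A − v_B)/(1 − v_A v_B/c²) = (0.671 − 0.402)/(1 − 0.671×0.402) = 0.269/0.730258 = 0.36836; |u| = 0.36836c.
At |u| = 0.36836c, γ = (1 − 0.135689)^(−1/2) = 1.0756.
Craft A's interval is proper; time dilation gives Δt_B = γΔτ = 1.0756 × 391 years = 421 years.

421 years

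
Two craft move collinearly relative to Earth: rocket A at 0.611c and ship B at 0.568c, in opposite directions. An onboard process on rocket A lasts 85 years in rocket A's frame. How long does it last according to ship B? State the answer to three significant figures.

176 years

Transform rocket A's velocity into ship B's frame: (0.611 + 0.568)/(1 + 0.611·0.568) = 1.179/1.347048, so the relative speed is 0.87525c.
At |u| = 0.87525c, γ = (1 − 0.766063)^(−1/2) = 2.0675.
The clock on rocket A records proper time, so ship B measures Δt = γΔτ = 2.0675 × 85 = 176 years.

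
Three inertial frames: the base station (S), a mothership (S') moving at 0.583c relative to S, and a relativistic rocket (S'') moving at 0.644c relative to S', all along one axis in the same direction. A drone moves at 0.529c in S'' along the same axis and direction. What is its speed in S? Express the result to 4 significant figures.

0.9655c

First combine the drone and relativistic rocket (S''→S'): u₁ = (0.529 + 0.644)/(1 + 0.529×0.644) = 1.173/1.340676 = 0.87493.
Then combine with the mothership (S'→S): u = (0.87493 + 0.583)/(1 + 0.87493×0.583) = 1.45793/1.51008419 = 0.96546.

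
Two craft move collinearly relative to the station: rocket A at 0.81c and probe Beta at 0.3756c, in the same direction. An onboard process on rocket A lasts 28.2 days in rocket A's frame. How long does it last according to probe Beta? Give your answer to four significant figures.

Transform rocket A's velocity into probe Beta's frame: (0.81 − 0.3756)/(1 − 0.81·0.3756) = 0.4344/0.695764, so the relative speed is 0.62435c.
γ for this relative speed: γ = 1/√(1 − 0.389813) = 1.2802.
The clock on rocket A records proper time, so probe Beta measures Δt = γΔτ = 1.2802 × 28.2 = 36.10 days.

36.10 days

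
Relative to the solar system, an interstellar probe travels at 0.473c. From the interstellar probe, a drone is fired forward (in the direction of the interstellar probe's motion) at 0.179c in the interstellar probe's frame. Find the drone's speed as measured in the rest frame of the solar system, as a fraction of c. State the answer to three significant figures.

0.601c

In units of c, u = (u' + v)/(1 + u'v) with u' = 0.179 and v = 0.473.
Numerator: 0.179 + 0.473 = 0.652. Denominator: 1 + (0.179)(0.473) = 1.084667.
u = 0.652/1.084667 = 0.60111, so the speed is 0.601c.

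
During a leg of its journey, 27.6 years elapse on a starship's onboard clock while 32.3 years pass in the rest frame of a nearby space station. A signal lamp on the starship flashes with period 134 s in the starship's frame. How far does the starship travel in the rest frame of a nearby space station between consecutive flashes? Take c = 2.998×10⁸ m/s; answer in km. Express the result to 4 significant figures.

2.442×10^7 km

γ = Δt/Δτ = 32.3/27.6 = 1.17029.
β = √(1 − 1/γ²) = 0.51947. Lab-frame period = γτ = 1.17029×134 s = 156.82 s. Distance = βc × γτ = 0.51947 × 2.998×10⁸ m/s × 156.82 s = 2.4423×10^10 m = 2.442×10^7 km.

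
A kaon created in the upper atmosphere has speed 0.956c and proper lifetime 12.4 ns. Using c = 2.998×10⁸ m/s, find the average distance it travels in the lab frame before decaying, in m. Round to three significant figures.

12.1 m

With β = 0.956, γ = 1/√(1 − 0.956²) = 1/√0.086064 = 3.4087.
Lab-frame lifetime: Δt = γτ = 3.4087 × 12.4 ns = 42.268 ns.
Distance: d = vΔt = 0.956 × 2.998×10⁸ m/s × 4.2268×10^-8 s = 12.1 m.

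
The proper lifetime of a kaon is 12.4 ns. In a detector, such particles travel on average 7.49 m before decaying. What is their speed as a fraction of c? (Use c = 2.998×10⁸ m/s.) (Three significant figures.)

0.896c

Lab distance = (lab lifetime)·v = γτ·βc, so βγ = d/(cτ) = 7.490/(2.998×10⁸ × 1.240×10^-8) = 2.0148.
With βγ = 2.0148: γ² = 1 + (βγ)² = 5.05942, and β = (βγ)/γ = 2.0148/2.24932 = 0.896.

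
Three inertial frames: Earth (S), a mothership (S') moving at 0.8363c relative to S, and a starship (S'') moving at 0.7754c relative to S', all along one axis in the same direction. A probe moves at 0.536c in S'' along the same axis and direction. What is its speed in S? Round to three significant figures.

Compose velocities in two stages. Stage 1 (into S'): u₁ = (0.536+0.7754)/(1+0.536×0.7754) = 0.92638.
Stage 2 (into S): u = (0.92638+0.8363)/(1+0.92638×0.8363) = 0.99321, so the speed is 0.993c.

0.993c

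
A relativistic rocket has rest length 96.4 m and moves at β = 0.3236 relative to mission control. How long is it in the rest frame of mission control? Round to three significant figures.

Lorentz factor: γ = (1 − 0.10471696)^(−1/2) = 1.0569.
Length contraction: L = L₀/γ = 96.4/1.0569 = 91.2 m.

91.2 m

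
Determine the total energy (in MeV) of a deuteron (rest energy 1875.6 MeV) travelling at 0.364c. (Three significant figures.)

2010 MeV

Lorentz factor: γ = (1 − 0.132496)^(−1/2) = 1.0737.
Total energy: E = γmc² = 1.0737 × 1875.6 MeV = 2010 MeV.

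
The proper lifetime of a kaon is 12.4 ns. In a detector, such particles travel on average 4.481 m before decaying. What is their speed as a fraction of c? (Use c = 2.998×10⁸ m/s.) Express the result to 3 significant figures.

Lab distance = (lab lifetime)·v = γτ·βc, so βγ = d/(cτ) = 4.481/(2.998×10⁸ × 1.240×10^-8) = 1.2054.
With βγ = 1.2054: γ² = 1 + (βγ)² = 2.45299, and β = (βγ)/γ = 1.2054/1.5662 = 0.770.

0.770c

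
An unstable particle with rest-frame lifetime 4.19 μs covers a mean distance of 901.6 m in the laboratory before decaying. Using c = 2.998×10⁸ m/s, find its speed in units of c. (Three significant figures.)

0.583c

d = βγcτ ⇒ βγ = d/(cτ) = 901.6 m / (1256.162 m) = 0.71774.
β = (βγ)/√(1+(βγ)²) = 0.71774/√1.515151 = 0.583.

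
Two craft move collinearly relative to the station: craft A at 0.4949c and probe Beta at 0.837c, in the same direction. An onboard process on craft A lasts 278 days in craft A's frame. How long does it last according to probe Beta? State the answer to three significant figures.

342 days

Transform craft A's velocity into probe Beta's frame: (0.4949 − 0.837)/(1 − 0.4949·0.837) = −0.3421/0.5857687, so the relative speed is 0.58402c.
γ for this relative speed: γ = 1/√(1 − 0.341079) = 1.2319.
Craft A's interval is proper; time dilation gives Δt_B = γΔτ = 1.2319 × 278 days = 342 days.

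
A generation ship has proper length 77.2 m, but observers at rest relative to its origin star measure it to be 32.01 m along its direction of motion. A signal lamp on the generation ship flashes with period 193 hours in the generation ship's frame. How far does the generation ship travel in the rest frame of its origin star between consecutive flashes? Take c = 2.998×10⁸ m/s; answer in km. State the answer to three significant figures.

Length contraction gives γ = L₀/L = 77.2/32.01 = 2.41175.
β = √(1 − 1/γ²) = 0.90999. Lab-frame period = γτ = 2.41175×193 hours = 465.47 hours. Distance = βc × γτ = 0.90999 × 2.998×10⁸ m/s × 1675692 s = 4.5715×10^14 m = 4.57×10^11 km.

4.57×10^11 km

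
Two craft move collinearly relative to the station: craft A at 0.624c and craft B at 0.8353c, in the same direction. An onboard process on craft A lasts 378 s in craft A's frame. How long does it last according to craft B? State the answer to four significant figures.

421.2 s

Speed of craft A in craft B's frame: u = (v_A − v_B)/(1 − v_A v_B/c²) = (0.624 − 0.8353)/(1 − 0.624×0.8353) = −0.2113/0.4787728 = −0.44134; |u| = 0.44134c.
At |u| = 0.44134c, γ = (1 − 0.194781)^(−1/2) = 1.1144.
Craft A's interval is proper; time dilation gives Δt_B = γΔτ = 1.1144 × 378 s = 421.2 s.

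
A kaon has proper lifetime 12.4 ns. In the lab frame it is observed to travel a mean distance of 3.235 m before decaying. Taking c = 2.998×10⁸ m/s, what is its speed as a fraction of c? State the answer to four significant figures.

d = βγcτ ⇒ βγ = d/(cτ) = 3.235 m / (3.71752 m) = 0.8702.
β = (βγ)/√(1+(βγ)²) = 0.8702/√1.757248 = 0.6565.

0.6565c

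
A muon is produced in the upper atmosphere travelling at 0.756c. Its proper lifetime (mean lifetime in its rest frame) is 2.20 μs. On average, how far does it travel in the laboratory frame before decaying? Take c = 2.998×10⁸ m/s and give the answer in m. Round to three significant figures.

762 m

β² = 0.571536, so γ = 1/√0.428464 = 1.5277.
Lab-frame lifetime: Δt = γτ = 1.5277 × 2.20 μs = 3.3609 μs.
Distance: d = vΔt = 0.756 × 2.998×10⁸ m/s × 3.3609×10^-6 s = 762 m.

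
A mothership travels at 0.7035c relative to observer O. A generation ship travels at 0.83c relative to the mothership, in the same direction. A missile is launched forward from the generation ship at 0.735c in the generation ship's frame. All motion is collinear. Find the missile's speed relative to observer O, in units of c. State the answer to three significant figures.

First combine the missile and generation ship (S''→S'): u₁ = (0.735 + 0.83)/(1 + 0.735×0.83) = 1.565/1.61005 = 0.97202.
Then combine with the mothership (S'→S): u = (0.97202 + 0.7035)/(1 + 0.97202×0.7035) = 1.67552/1.68381607 = 0.99507.

0.995c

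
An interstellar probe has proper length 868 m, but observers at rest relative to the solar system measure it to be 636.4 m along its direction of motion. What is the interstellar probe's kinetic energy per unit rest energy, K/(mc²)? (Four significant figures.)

0.3639

From L = L₀/γ: γ = 868/636.4 = 1.36392.
K/(mc²) = γ − 1 = 1.36392 − 1 = 0.3639.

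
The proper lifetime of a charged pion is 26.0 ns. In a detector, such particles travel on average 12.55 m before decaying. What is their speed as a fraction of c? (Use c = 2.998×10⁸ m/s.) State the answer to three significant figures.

d = βγcτ ⇒ βγ = d/(cτ) = 12.55 m / (7.7948 m) = 1.61.
β = (βγ)/√(1+(βγ)²) = 1.61/√3.5921 = 0.849.

0.849c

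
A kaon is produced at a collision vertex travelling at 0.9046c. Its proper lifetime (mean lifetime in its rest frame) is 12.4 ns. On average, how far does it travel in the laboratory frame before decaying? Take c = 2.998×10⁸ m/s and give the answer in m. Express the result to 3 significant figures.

7.89 m

With β = 0.9046, γ = 1/√(1 − 0.9046²) = 1/√0.18169884 = 2.346.
Lab-frame lifetime: Δt = γτ = 2.346 × 12.4 ns = 29.09 ns.
Distance: d = vΔt = 0.9046 × 2.998×10⁸ m/s × 2.9090×10^-8 s = 7.89 m.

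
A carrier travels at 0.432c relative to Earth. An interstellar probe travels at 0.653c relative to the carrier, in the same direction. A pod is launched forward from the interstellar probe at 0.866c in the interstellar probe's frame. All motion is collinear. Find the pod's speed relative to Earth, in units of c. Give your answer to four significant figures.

0.9881c

Apply u = (u'+v)/(1+u'v) twice. Pod in the carrier frame: (0.866+0.653)/(1+0.866·0.653) = 1.519/1.565498 = 0.9703c.
That velocity, transformed to the rest frame of Earth: (0.9703+0.432)/(1+0.9703·0.432) = 1.4023/1.4191696 = 0.98811c.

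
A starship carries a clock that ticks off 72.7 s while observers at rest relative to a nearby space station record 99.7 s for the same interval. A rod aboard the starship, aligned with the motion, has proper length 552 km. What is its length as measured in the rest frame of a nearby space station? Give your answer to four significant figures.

γ = Δt/Δτ = 99.7/72.7 = 1.37139.
L = L₀/γ = 552/1.37139 = 402.5 km.

402.5 km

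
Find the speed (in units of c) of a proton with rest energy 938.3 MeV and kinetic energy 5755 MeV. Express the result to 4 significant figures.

0.9901c

K = (γ−1)mc², so γ = 1 + 5755/938.3 = 7.1334.
Then v/c = √(1 − γ⁻²) = √(1 − 0.019652) = √0.980348 = 0.9901.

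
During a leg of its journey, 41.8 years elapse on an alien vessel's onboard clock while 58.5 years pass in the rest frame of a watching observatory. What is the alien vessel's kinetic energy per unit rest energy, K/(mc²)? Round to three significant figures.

The time-dilation ratio gives γ = 58.5/41.8 = 1.39952.
Since K = (γ−1)mc², K/(mc²) = 1.39952 − 1 = 0.400.

0.400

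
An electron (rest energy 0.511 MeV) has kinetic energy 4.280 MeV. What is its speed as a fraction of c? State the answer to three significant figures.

0.994c

K = (γ−1)mc², so γ = 1 + 4.280/0.511 = 9.3757.
Then v/c = √(1 − γ⁻²) = √(1 − 0.0113761) = √0.9886239 = 0.994.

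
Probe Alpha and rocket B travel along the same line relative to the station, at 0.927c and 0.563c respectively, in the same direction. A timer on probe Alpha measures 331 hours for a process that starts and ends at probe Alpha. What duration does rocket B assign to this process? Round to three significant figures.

511 hours

Speed of probe Alpha in rocket B's frame: u = (v_A − v_B)/(1 − v_A v_B/c²) = (0.927 − 0.563)/(1 − 0.927×0.563) = 0.364/0.478099 = 0.76135; |u| = 0.76135c.
γ for this relative speed: γ = 1/√(1 − 0.579654) = 1.5424.
Probe Alpha's interval is proper; time dilation gives Δt_B = γΔτ = 1.5424 × 331 hours = 511 hours.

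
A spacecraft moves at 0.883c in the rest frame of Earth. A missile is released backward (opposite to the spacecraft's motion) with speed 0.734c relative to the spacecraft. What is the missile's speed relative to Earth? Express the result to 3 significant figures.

In units of c, u = (u' + v)/(1 + u'v) with u' = −0.734 and v = 0.883.
Numerator: −0.734 + 0.883 = 0.149. Denominator: 1 + (−0.734)(0.883) = 0.351878.
u = 0.149/0.351878 = 0.42344, so the speed is 0.423c.

0.423c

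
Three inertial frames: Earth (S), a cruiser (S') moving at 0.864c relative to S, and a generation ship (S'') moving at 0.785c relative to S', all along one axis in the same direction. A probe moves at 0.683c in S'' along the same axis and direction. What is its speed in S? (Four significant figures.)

Compose velocities in two stages. Stage 1 (into S'): u₁ = (0.683+0.785)/(1+0.683×0.785) = 0.95563.
Stage 2 (into S): u = (0.95563+0.864)/(1+0.95563×0.864) = 0.99669, so the speed is 0.9967c.

0.9967c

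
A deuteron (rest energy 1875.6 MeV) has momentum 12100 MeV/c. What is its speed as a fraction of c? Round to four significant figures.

pc/(mc²) = 12100/1875.6 = 6.4513 = βγ = β/√(1−β²).
So β² = x²/(1 + x²) with x = 6.4513: x² = 41.6193, β² = 41.6193/42.6193 = 0.976536, β = 0.9882.

0.9882c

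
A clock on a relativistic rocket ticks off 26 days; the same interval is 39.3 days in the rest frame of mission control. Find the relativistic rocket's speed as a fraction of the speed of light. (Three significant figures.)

γ = Δt/Δτ = 39.3/26 = 1.5115.
β = √(1 − 1/γ²) = √(1 − 0.437707) = √0.562293 = 0.750.

0.750c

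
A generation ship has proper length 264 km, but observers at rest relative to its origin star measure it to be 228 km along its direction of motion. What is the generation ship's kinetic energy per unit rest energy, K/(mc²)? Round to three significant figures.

γ = L₀/L = 264/228 = 1.15789.
Since K = (γ−1)mc², K/(mc²) = 1.15789 − 1 = 0.158.

0.158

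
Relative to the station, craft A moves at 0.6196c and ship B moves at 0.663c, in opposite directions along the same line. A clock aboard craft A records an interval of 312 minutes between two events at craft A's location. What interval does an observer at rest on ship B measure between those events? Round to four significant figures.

749.1 minutes

Speed of craft A in ship B's frame: u = (v_A + v_B)/(1 + v_A v_B/c²) = (0.6196 + 0.663)/(1 + 0.6196×0.663) = 1.2826/1.4107948 = 0.90913; |u| = 0.90913c.
At |u| = 0.90913c, γ = (1 − 0.826517)^(−1/2) = 2.4009.
The clock on craft A records proper time, so ship B measures Δt = γΔτ = 2.4009 × 312 = 749.1 minutes.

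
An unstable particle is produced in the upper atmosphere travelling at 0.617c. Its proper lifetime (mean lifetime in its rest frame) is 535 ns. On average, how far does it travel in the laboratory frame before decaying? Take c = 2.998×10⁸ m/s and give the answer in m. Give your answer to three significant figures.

γ = 1/√(1 − β²) = 1/√(1 − 0.380689) = 1/√0.619311 = 1/0.786963 = 1.2707.
Lab-frame lifetime: Δt = γτ = 1.2707 × 535 ns = 679.82 ns.
Distance: d = vΔt = 0.617 × 2.998×10⁸ m/s × 6.7982×10^-7 s = 126 m.

126 m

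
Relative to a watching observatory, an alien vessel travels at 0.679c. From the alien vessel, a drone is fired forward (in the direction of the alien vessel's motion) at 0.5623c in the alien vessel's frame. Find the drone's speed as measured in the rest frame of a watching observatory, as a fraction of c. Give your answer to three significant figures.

0.898c

In units of c, u = (u' + v)/(1 + u'v) with u' = 0.5623 and v = 0.679.
Numerator: 0.5623 + 0.679 = 1.2413. Denominator: 1 + (0.5623)(0.679) = 1.3818017.
u = 1.2413/1.3818017 = 0.89832, so the speed is 0.898c.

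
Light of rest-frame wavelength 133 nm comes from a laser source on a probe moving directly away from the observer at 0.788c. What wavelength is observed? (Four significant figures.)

Relativistic Doppler for wavelength: λ_obs = λ_src · √((1+β)/(1−β)).
With β = 0.788: factor = √(1.788/0.212) = 2.9041.
λ_obs = 133 × 2.9041 = 386.2 nm.

386.2 nm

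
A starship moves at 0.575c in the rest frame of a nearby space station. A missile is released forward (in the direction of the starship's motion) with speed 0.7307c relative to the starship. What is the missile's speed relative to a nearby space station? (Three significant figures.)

0.919c

Relativistic velocity addition: u = (u' + v)/(1 + u'v/c²), with u' = 0.7307c and v = 0.575c.
Numerator: 0.7307 + 0.575 = 1.3057. Denominator: 1 + (0.7307)(0.575) = 1.4201525.
u = 1.3057/1.4201525 = 0.91941, so the speed is 0.919c.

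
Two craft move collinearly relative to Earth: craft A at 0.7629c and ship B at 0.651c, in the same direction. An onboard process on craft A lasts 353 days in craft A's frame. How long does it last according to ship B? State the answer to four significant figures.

362.1 days

Transform craft A's velocity into ship B's frame: (0.7629 − 0.651)/(1 − 0.7629·0.651) = 0.1119/0.5033521, so the relative speed is 0.22231c.
γ for this relative speed: γ = 1/√(1 − 0.0494217) = 1.0257.
Craft A's interval is proper; time dilation gives Δt_B = γΔτ = 1.0257 × 353 days = 362.1 days.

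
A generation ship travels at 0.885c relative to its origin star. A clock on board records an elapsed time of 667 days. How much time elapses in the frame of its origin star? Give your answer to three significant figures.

1430 days

γ = 1/√(1 − β²) = 1/√(1 − 0.783225) = 1/√0.216775 = 1/0.465591 = 2.1478.
Time dilation: Δt = γ·Δτ = 2.1478 × 667 = 1430 days.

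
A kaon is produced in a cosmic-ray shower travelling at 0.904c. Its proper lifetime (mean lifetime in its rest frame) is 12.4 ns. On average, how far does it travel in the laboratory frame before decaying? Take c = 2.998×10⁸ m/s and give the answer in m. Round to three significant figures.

With β = 0.904, γ = 1/√(1 − 0.904²) = 1/√0.182784 = 2.339.
Lab-frame lifetime: Δt = γτ = 2.339 × 12.4 ns = 29.004 ns.
Distance: d = vΔt = 0.904 × 2.998×10⁸ m/s × 2.9004×10^-8 s = 7.86 m.

7.86 m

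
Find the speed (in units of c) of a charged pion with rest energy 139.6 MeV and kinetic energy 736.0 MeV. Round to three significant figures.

K = (γ−1)mc², so γ = 1 + 736.0/139.6 = 6.2722.
Then v/c = √(1 − γ⁻²) = √(1 − 0.0254191) = √0.9745809 = 0.987.

0.987c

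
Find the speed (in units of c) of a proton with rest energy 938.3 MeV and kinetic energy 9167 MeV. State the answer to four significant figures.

K = (γ−1)mc², so γ = 1 + 9167/938.3 = 10.77.
Then v/c = √(1 − γ⁻²) = √(1 − 0.00862122) = √0.99137878 = 0.9957.

0.9957c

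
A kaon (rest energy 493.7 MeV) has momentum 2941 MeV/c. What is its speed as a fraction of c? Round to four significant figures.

pc/(mc²) = 2941/493.7 = 5.9571 = βγ = β/√(1−β²).
So β² = x²/(1 + x²) with x = 5.9571: x² = 35.487, β² = 35.487/36.487 = 0.972593, β = 0.9862.

0.9862c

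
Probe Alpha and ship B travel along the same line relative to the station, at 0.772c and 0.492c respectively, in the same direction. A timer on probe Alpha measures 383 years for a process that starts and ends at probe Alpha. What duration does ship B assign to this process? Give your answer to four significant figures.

Transform probe Alpha's velocity into ship B's frame: (0.772 − 0.492)/(1 − 0.772·0.492) = 0.28/0.620176, so the relative speed is 0.45148c.
γ for this relative speed: γ = 1/√(1 − 0.203834) = 1.1207.
The clock on probe Alpha records proper time, so ship B measures Δt = γΔτ = 1.1207 × 383 = 429.2 years.

429.2 years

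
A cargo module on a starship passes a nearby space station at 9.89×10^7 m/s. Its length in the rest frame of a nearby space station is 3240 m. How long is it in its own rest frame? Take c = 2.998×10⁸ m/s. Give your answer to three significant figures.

3430 m

β = v/c = (9.89×10^7 m/s)/(2.998×10⁸ m/s) = 0.329887.
With β = 0.329887, γ = 1/√(1 − 0.329887²) = 1/√0.8911746 = 1.0593.
Proper length: L₀ = γ·L = 1.0593 × 3240 = 3430 m.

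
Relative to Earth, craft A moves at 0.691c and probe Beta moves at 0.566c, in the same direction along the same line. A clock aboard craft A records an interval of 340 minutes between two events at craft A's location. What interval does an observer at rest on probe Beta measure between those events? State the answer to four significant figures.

347.4 minutes

Transform craft A's velocity into probe Beta's frame: (0.691 − 0.566)/(1 − 0.691·0.566) = 0.125/0.608894, so the relative speed is 0.20529c.
At |u| = 0.20529c, γ = (1 − 0.042144)^(−1/2) = 1.0218.
The clock on craft A records proper time, so probe Beta measures Δt = γΔτ = 1.0218 × 340 = 347.4 minutes.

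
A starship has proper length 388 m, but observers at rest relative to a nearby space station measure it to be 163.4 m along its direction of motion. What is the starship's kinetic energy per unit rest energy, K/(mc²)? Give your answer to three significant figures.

1.37

γ = L₀/L = 388/163.4 = 2.37454.
Since K = (γ−1)mc², K/(mc²) = 2.37454 − 1 = 1.37.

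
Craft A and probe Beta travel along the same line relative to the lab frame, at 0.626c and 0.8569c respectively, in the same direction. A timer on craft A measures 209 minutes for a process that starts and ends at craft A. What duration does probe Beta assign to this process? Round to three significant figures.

241 minutes

Speed of craft A in probe Beta's frame: u = (v_A − v_B)/(1 − v_A v_B/c²) = (0.626 − 0.8569)/(1 − 0.626×0.8569) = −0.2309/0.4635806 = −0.49808; |u| = 0.49808c.
γ for this relative speed: γ = 1/√(1 − 0.248084) = 1.1532.
Craft A's interval is proper; time dilation gives Δt_B = γΔτ = 1.1532 × 209 minutes = 241 minutes.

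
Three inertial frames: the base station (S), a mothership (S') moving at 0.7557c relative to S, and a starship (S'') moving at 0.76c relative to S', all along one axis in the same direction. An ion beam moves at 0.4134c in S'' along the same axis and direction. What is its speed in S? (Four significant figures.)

0.9844c

Apply u = (u'+v)/(1+u'v) twice. Ion beam in the mothership frame: (0.4134+0.76)/(1+0.4134·0.76) = 1.1734/1.314184 = 0.89287c.
That velocity, transformed to the rest frame of the base station: (0.89287+0.7557)/(1+0.89287·0.7557) = 1.64857/1.674741859 = 0.98437c.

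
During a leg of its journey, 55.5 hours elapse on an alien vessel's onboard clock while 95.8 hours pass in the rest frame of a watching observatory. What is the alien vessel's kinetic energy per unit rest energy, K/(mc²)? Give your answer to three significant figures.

From Δt = γΔτ: γ = 95.8/55.5 = 1.72613.
Since K = (γ−1)mc², K/(mc²) = 1.72613 − 1 = 0.726.

0.726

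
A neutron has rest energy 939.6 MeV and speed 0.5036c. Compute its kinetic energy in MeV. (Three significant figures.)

148 MeV

With β = 0.5036, γ = 1/√(1 − 0.5036²) = 1/√0.74638704 = 1.15749.
Kinetic energy: K = (γ − 1)mc² = (1.15749 − 1) × 939.6 MeV = 0.15749 × 939.6 = 148 MeV.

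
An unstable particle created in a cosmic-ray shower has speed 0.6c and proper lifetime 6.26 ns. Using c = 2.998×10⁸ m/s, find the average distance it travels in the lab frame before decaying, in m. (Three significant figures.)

Lorentz factor: γ = (1 − 0.36)^(−1/2) = 1.25.
Lab-frame lifetime: Δt = γτ = 1.25 × 6.26 ns = 7.825 ns.
Distance: d = vΔt = 0.6 × 2.998×10⁸ m/s × 7.8250×10^-9 s = 1.41 m.

1.41 m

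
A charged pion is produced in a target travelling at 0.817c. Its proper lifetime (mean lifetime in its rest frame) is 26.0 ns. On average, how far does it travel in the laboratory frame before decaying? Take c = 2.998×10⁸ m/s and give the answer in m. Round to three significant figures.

With β = 0.817, γ = 1/√(1 − 0.817²) = 1/√0.332511 = 1.7342.
Lab-frame lifetime: Δt = γτ = 1.7342 × 26.0 ns = 45.089 ns.
Distance: d = vΔt = 0.817 × 2.998×10⁸ m/s × 4.5089×10^-8 s = 11.0 m.

11.0 m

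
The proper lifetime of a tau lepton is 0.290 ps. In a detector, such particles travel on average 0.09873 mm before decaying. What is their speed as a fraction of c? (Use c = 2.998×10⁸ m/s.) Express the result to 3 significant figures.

0.750c

Lab distance = (lab lifetime)·v = γτ·βc, so βγ = d/(cτ) = 9.873×10^-5/(2.998×10⁸ × 2.900×10^-13) = 1.1356.
With βγ = 1.1356: γ² = 1 + (βγ)² = 2.28959, and β = (βγ)/γ = 1.1356/1.51314 = 0.750.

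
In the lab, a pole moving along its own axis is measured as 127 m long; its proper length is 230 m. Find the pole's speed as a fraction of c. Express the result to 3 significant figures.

Length contraction gives γ = L₀/L = 230/127 = 1.811.
β = √(1 − 1/γ²) = √0.695096 = 0.834.

0.834c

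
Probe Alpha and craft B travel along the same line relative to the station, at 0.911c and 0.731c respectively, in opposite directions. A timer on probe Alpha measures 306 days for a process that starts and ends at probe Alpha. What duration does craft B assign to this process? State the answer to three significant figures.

The velocity of probe Alpha relative to craft B is (0.911 + 0.731)c / (1 + 0.911×0.731) = 0.98563c; relative speed 0.98563c.
γ for this relative speed: γ = 1/√(1 − 0.971466) = 5.92.
Probe Alpha's interval is proper; time dilation gives Δt_B = γΔτ = 5.92 × 306 days = 1810 days.

1810 days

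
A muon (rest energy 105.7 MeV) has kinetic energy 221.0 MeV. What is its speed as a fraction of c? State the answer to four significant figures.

0.9462c

γ = 1 + K/(mc²) = 1 + 221.0/105.7 = 3.0908.
β = √(1 − 1/γ²) = √(1 − 0.104679) = √0.895321 = 0.9462.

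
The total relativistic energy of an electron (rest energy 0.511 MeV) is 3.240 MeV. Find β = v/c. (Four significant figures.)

0.9875

Total energy E = γmc² gives γ = 3.240/0.511 = 6.3405.
Hence β = √(1 − 1/γ²) = √(1 − 0.0248744) = √0.9751256 = 0.9875.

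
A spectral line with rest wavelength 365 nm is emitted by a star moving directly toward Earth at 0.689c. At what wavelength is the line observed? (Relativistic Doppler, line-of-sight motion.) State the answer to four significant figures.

Relativistic Doppler for wavelength: λ_obs = λ_src · √((1−β)/(1+β)).
With β = 0.689: factor = √(0.311/1.689) = 0.42911.
λ_obs = 365 × 0.42911 = 156.6 nm.

156.6 nm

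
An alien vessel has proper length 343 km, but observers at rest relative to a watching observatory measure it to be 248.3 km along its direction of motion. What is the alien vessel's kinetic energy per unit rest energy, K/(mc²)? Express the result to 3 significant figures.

Length contraction gives γ = L₀/L = 343/248.3 = 1.38139.
Since K = (γ−1)mc², K/(mc²) = 1.38139 − 1 = 0.381.

0.381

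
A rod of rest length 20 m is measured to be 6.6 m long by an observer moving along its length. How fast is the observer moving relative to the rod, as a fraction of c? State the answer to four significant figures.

Length contraction gives γ = L₀/L = 20/6.6 = 3.0303.
β = √(1 − 1/γ²) = √0.8911 = 0.9440.

0.9440c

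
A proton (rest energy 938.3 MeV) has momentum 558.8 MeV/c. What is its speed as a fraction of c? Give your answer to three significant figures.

0.512c

pc/(mc²) = 558.8/938.3 = 0.59555 = βγ = β/√(1−β²).
So β² = x²/(1 + x²) with x = 0.59555: x² = 0.35468, β² = 0.35468/1.35468 = 0.261818, β = 0.512.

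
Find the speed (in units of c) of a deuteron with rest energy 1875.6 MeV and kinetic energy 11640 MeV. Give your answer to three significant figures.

K = (γ−1)mc², so γ = 1 + 11640/1875.6 = 7.206.
Then v/c = √(1 − γ⁻²) = √(1 − 0.019258) = √0.980742 = 0.990.

0.990c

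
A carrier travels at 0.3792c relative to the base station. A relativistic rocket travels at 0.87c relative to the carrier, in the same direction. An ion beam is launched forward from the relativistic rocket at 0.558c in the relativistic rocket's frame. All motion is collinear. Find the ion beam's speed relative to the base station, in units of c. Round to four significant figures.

0.9824c

First combine the ion beam and relativistic rocket (S''→S'): u₁ = (0.558 + 0.87)/(1 + 0.558×0.87) = 1.428/1.48546 = 0.96132.
Then combine with the carrier (S'→S): u = (0.96132 + 0.3792)/(1 + 0.96132×0.3792) = 1.34052/1.364532544 = 0.9824.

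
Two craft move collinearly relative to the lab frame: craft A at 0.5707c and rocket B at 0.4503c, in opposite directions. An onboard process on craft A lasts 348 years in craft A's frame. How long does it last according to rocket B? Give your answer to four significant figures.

596.6 years

The velocity of craft A relative to rocket B is (0.5707 + 0.4503)c / (1 + 0.5707×0.4503) = 0.81226c; relative speed 0.81226c.
γ for this relative speed: γ = 1/√(1 − 0.659766) = 1.7144.
Craft A's interval is proper; time dilation gives Δt_B = γΔτ = 1.7144 × 348 years = 596.6 years.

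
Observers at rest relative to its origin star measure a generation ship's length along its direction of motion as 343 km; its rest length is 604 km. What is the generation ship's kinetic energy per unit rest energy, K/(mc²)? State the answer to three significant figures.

γ = L₀/L = 604/343 = 1.76093.
K/(mc²) = γ − 1 = 1.76093 − 1 = 0.761.

0.761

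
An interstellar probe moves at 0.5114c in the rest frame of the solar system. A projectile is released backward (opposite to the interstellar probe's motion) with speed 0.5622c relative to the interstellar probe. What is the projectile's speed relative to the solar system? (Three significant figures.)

0.0713c

In units of c, u = (u' + v)/(1 + u'v) with u' = −0.5622 and v = 0.5114.
Numerator: −0.5622 + 0.5114 = −0.0508. Denominator: 1 + (−0.5622)(0.5114) = 0.71249092.
u = −0.0508/0.71249092 = −0.071299, so the speed is 0.0713c.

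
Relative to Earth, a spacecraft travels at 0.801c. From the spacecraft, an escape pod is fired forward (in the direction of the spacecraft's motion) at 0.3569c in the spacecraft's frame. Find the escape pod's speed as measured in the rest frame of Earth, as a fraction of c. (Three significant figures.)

In units of c, u = (u' + v)/(1 + u'v) with u' = 0.3569 and v = 0.801.
Numerator: 0.3569 + 0.801 = 1.1579. Denominator: 1 + (0.3569)(0.801) = 1.2858769.
u = 1.1579/1.2858769 = 0.90047, so the speed is 0.900c.

0.900c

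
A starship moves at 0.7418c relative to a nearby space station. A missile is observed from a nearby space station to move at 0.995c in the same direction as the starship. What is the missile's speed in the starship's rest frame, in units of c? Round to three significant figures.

Transform to the starship's frame: u' = (u − v)/(1 − uv/c²).
u' = (0.995 − 0.7418)/(1 − 0.995×0.7418) = 0.2532/0.261909 = 0.96675.
Speed in the starship's frame: 0.967c (in the same direction).

0.967c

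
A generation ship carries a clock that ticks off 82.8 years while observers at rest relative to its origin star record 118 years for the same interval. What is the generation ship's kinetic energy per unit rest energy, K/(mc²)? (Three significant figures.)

0.425

From Δt = γΔτ: γ = 118/82.8 = 1.42512.
Since K = (γ−1)mc², K/(mc²) = 1.42512 − 1 = 0.425.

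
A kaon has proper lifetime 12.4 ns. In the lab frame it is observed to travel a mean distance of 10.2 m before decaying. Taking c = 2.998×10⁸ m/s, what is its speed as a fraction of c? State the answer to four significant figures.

Let x = d/(cτ) = 10.20 m / (2.998×10⁸ m/s × 1.240×10^-8 s) = 2.7438. Since d = βγcτ, x = βγ = β/√(1−β²).
Solving: β² = x²/(1+x²) = 7.52844/8.52844 = 0.882745, so β = 0.9395.

0.9395c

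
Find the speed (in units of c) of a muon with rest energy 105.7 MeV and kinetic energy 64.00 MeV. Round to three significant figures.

K = (γ−1)mc², so γ = 1 + 64.00/105.7 = 1.6055.
Then v/c = √(1 − γ⁻²) = √(1 − 0.387953) = √0.612047 = 0.782.

0.782c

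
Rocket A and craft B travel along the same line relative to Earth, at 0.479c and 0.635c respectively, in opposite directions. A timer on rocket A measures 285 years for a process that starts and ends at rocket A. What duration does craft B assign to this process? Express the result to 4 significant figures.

548.1 years

Transform rocket A's velocity into craft B's frame: (0.479 + 0.635)/(1 + 0.479·0.635) = 1.114/1.304165, so the relative speed is 0.85419c.
γ for this relative speed: γ = 1/√(1 − 0.729641) = 1.9232.
Rocket A's interval is proper; time dilation gives Δt_B = γΔτ = 1.9232 × 285 years = 548.1 years.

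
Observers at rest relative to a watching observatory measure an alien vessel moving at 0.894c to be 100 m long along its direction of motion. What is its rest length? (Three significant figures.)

With β = 0.894, γ = 1/√(1 − 0.894²) = 1/√0.200764 = 2.2318.
Proper length: L₀ = γ·L = 2.2318 × 100 = 223 m.

223 m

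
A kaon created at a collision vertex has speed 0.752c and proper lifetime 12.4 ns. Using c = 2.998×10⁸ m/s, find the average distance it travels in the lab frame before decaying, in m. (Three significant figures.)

4.24 m

With β = 0.752, γ = 1/√(1 − 0.752²) = 1/√0.434496 = 1.5171.
Lab-frame lifetime: Δt = γτ = 1.5171 × 12.4 ns = 18.812 ns.
Distance: d = vΔt = 0.752 × 2.998×10⁸ m/s × 1.8812×10^-8 s = 4.24 m.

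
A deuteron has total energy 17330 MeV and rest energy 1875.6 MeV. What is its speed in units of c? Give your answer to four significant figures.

0.9941c

γ = E/(mc²) = 17330/1875.6 = 9.2397.
β = √(1 − 1/γ²) = √(1 − 0.0117134) = √0.9882866 = 0.9941.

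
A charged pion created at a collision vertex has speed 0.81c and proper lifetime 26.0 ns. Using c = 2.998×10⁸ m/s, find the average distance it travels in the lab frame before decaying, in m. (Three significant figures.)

With β = 0.81, γ = 1/√(1 − 0.81²) = 1/√0.3439 = 1.7052.
Lab-frame lifetime: Δt = γτ = 1.7052 × 26.0 ns = 44.335 ns.
Distance: d = vΔt = 0.81 × 2.998×10⁸ m/s × 4.4335×10^-8 s = 10.8 m.

10.8 m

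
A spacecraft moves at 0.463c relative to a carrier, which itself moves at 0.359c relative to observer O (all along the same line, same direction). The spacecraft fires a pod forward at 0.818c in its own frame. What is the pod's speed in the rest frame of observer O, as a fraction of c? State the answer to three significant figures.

First combine the pod and spacecraft (S''→S'): u₁ = (0.818 + 0.463)/(1 + 0.818×0.463) = 1.281/1.378734 = 0.92911.
Then combine with the carrier (S'→S): u = (0.92911 + 0.359)/(1 + 0.92911×0.359) = 1.28811/1.33355049 = 0.96593.

0.966c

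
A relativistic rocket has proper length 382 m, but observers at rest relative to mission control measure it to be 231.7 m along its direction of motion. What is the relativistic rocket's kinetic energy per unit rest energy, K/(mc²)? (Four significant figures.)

γ = L₀/L = 382/231.7 = 1.64868.
K/(mc²) = γ − 1 = 1.64868 − 1 = 0.6487.

0.6487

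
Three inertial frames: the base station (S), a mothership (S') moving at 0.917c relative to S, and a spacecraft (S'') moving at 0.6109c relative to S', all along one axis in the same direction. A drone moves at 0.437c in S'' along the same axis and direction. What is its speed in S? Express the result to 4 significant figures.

First combine the drone and spacecraft (S''→S'): u₁ = (0.437 + 0.6109)/(1 + 0.437×0.6109) = 1.0479/1.2669633 = 0.8271.
Then combine with the mothership (S'→S): u = (0.8271 + 0.917)/(1 + 0.8271×0.917) = 1.7441/1.7584507 = 0.99184.

0.9918c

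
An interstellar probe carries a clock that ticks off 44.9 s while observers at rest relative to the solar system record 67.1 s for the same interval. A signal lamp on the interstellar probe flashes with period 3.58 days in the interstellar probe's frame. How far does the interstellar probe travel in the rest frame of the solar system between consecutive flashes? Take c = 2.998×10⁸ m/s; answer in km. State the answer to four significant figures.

From Δt = γΔτ: γ = 67.1/44.9 = 1.49443.
β = √(1 − 1/γ²) = 0.74313. Lab-frame period = γτ = 1.49443×3.58 days = 5.3501 days. Distance = βc × γτ = 0.74313 × 2.998×10⁸ m/s × 462248.64 s = 1.0298×10^14 m = 1.030×10^11 km.

1.030×10^11 km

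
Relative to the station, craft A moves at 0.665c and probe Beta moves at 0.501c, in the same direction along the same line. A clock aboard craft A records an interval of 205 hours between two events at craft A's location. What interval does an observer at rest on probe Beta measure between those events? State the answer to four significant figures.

The velocity of craft A relative to probe Beta is (0.665 − 0.501)c / (1 − 0.665×0.501) = 0.24594c; relative speed 0.24594c.
γ for this relative speed: γ = 1/√(1 − 0.0604865) = 1.0317.
Craft A's interval is proper; time dilation gives Δt_B = γΔτ = 1.0317 × 205 hours = 211.5 hours.

211.5 hours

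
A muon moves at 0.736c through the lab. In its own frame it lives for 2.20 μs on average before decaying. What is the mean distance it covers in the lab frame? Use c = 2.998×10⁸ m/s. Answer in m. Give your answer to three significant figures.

γ = 1/√(1 − β²) = 1/√(1 − 0.541696) = 1/√0.458304 = 1/0.676982 = 1.4771.
Lab-frame lifetime: Δt = γτ = 1.4771 × 2.20 μs = 3.2496 μs.
Distance: d = vΔt = 0.736 × 2.998×10⁸ m/s × 3.2496×10^-6 s = 717 m.

717 m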